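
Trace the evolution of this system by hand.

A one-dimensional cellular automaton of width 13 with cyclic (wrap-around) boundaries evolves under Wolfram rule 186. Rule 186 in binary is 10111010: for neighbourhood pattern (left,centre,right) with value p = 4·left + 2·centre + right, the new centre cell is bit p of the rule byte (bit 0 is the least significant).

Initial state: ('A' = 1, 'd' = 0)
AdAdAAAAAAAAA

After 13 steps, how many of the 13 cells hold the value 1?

11

0) AdAdAAAAAAAAA
1) dAdAAAAAAAAAA
2) AdAAAAAAAAAAd
3) dAAAAAAAAAAdA
4) AAAAAAAAAAdAd
5) AAAAAAAAAdAdA
6) AAAAAAAAdAdAA
7) AAAAAAAdAdAAA
8) AAAAAAdAdAAAA
9) AAAAAdAdAAAAA
10) AAAAdAdAAAAAA
11) AAAdAdAAAAAAA
12) AAdAdAAAAAAAA
13) AdAdAAAAAAAAA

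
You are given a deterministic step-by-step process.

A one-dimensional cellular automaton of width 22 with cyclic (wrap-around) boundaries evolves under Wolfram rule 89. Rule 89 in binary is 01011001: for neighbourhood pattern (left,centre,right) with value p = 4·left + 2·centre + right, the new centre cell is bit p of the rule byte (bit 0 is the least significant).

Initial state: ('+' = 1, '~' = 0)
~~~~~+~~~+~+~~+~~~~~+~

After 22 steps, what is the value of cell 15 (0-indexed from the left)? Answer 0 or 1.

0

0) ~~~~~+~~~+~+~~+~~~~~+~
1) ++++~~++~~~~+~~++++~~+
2) ~~~++~+++++~~+~+~~++~+
3) ++~++~+~~~++~~~~+~++~~
4) ++~++~~++~+++++~~~+++~
5) ++~+++~++~+~~~+++~+~+~
6) ++~+~+~++~~++~+~+~~~~~
7) ++~~~~~+++~++~~~~++++~
8) ++++++~+~+~+++++~+~~+~
9) +~~~~+~~~~~+~~~+~~+~~~
10) ~+++~~++++~~++~~+~~++~
11) ~+~++~+~~++~+++~~+~+++
12) ~~~++~~+~++~+~++~~~+~+
13) ++~+++~~~++~~~++++~~~~
14) ++~+~+++~++++~+~~++++~
15) ++~~~+~+~+~~+~~+~+~~+~
16) ++++~~~~~~+~~+~~~~+~~~
17) +~~++++++~~+~~+++~~++~
18) ~+~+~~~~++~~+~+~++~++~
19) ~~~~+++~+++~~~~~++~+++
20) +++~+~+~+~+++++~++~+~+
21) ~~+~~~~~~~+~~~+~++~~~+
22) +~~++++++~~++~~~++++~~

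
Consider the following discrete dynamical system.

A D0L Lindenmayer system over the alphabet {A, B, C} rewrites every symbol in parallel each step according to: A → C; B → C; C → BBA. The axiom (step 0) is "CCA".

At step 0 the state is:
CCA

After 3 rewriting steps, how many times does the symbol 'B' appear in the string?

12

t=0: CCA
t=1: BBABBAC
t=2: CCCCCCBBA
t=3: BBABBABBABBABBABBACCC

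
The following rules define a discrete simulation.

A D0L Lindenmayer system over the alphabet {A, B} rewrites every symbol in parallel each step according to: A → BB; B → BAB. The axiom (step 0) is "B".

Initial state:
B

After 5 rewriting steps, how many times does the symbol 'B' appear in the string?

gen 0: B
gen 1: BAB
gen 2: BABBBBAB
gen 3: BABBBBABBABBABBABBBBAB
gen 4: BABBBBABBABBABBABBBBABBABBBBABBABBBBABBABBBBABBABBABBABBBBAB
gen 5: BABBBBABBABBABBABBBBABBABBBBABBABBBBABBABBBBABBABBABBABBBB…BBBBABBABBABBABBBBABBABBBBABBABBBBABBABBBBABBABBABBABBBBAB  (len 164)

120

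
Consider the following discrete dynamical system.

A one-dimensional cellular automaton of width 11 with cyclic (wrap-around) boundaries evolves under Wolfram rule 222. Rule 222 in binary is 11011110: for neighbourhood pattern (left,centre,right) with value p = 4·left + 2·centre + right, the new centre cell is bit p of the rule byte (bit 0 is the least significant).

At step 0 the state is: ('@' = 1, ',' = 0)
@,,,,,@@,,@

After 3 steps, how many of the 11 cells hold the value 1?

[0] @,,,,,@@,,@
[1] @@,,,@@@@@@
[2] @@@,@@@@@@@
[3] @@@,@@@@@@@

10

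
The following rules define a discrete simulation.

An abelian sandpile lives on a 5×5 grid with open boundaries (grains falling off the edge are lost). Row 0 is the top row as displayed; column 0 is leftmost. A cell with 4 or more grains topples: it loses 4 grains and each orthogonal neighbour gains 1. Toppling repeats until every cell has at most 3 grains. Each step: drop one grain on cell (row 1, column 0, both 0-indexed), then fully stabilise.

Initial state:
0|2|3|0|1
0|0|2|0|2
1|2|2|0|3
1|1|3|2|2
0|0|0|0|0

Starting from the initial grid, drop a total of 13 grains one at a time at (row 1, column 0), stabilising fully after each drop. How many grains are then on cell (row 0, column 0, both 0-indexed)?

k=0  0|2|3|0|1
0|0|2|0|2
1|2|2|0|3
1|1|3|2|2
0|0|0|0|0
k=1  0|2|3|0|1
1|0|2|0|2
1|2|2|0|3
1|1|3|2|2
0|0|0|0|0
k=2  0|2|3|0|1
2|0|2|0|2
1|2|2|0|3
1|1|3|2|2
0|0|0|0|0
k=3  0|2|3|0|1
3|0|2|0|2
1|2|2|0|3
1|1|3|2|2
0|0|0|0|0
k=4  1|2|3|0|1
0|1|2|0|2
2|2|2|0|3
1|1|3|2|2
0|0|0|0|0
k=5  1|2|3|0|1
1|1|2|0|2
2|2|2|0|3
1|1|3|2|2
0|0|0|0|0
k=6  1|2|3|0|1
2|1|2|0|2
2|2|2|0|3
1|1|3|2|2
0|0|0|0|0
k=7  1|2|3|0|1
3|1|2|0|2
2|2|2|0|3
1|1|3|2|2
0|0|0|0|0
k=8  2|2|3|0|1
0|2|2|0|2
3|2|2|0|3
1|1|3|2|2
0|0|0|0|0
k=9  2|2|3|0|1
1|2|2|0|2
3|2|2|0|3
1|1|3|2|2
0|0|0|0|0
k=10  2|2|3|0|1
2|2|2|0|2
3|2|2|0|3
1|1|3|2|2
0|0|0|0|0
k=11  2|2|3|0|1
3|2|2|0|2
3|2|2|0|3
1|1|3|2|2
0|0|0|0|0
k=12  3|2|3|0|1
1|3|2|0|2
0|3|2|0|3
2|1|3|2|2
0|0|0|0|0
k=13  3|2|3|0|1
2|3|2|0|2
0|3|2|0|3
2|1|3|2|2
0|0|0|0|0

3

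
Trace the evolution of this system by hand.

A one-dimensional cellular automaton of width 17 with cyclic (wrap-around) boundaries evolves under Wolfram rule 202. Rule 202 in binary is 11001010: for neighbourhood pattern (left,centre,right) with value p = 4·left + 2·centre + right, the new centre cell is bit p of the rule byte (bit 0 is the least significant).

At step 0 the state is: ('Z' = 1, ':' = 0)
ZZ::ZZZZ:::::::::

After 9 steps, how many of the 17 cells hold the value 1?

k=0  ZZ::ZZZZ:::::::::
k=1  ZZ:ZZZZZ::::::::Z
k=2  ZZ:ZZZZZ:::::::ZZ
k=3  ZZ:ZZZZZ::::::ZZZ
k=4  ZZ:ZZZZZ:::::ZZZZ
k=5  ZZ:ZZZZZ::::ZZZZZ
k=6  ZZ:ZZZZZ:::ZZZZZZ
k=7  ZZ:ZZZZZ::ZZZZZZZ
k=8  ZZ:ZZZZZ:ZZZZZZZZ
k=9  ZZ:ZZZZZ:ZZZZZZZZ

15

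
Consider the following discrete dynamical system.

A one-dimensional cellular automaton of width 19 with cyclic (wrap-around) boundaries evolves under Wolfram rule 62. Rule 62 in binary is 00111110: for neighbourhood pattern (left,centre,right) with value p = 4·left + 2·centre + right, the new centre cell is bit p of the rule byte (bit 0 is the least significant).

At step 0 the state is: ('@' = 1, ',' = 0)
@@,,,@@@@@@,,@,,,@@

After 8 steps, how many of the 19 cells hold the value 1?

11

step 0: @@,,,@@@@@@,,@,,,@@
step 1: ,,@,@@,,,,,@@@@,@@,
step 2: ,@@@@,@,,,@@,,,@@,@
step 3: @@,,,@@@,@@,@,@@,@@
step 4: ,,@,@@,,@@,@@@@,@@,
step 5: ,@@@@,@@@,@@,,,@@,@
step 6: @@,,,@@,,@@,@,@@,@@
step 7: ,,@,@@,@@@,@@@@,@@,
step 8: ,@@@@,@@,,@@,,,@@,@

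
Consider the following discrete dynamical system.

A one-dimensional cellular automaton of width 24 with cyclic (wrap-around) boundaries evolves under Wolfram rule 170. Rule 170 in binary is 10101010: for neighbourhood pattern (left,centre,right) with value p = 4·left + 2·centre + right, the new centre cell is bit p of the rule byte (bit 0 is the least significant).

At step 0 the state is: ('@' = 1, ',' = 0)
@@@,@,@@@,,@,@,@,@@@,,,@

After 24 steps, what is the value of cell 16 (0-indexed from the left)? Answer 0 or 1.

0

step 0: @@@,@,@@@,,@,@,@,@@@,,,@
step 1: @@,@,@@@,,@,@,@,@@@,,,@@
step 2: @,@,@@@,,@,@,@,@@@,,,@@@
step 3: ,@,@@@,,@,@,@,@@@,,,@@@@
step 4: @,@@@,,@,@,@,@@@,,,@@@@,
step 5: ,@@@,,@,@,@,@@@,,,@@@@,@
step 6: @@@,,@,@,@,@@@,,,@@@@,@,
step 7: @@,,@,@,@,@@@,,,@@@@,@,@
step 8: @,,@,@,@,@@@,,,@@@@,@,@@
step 9: ,,@,@,@,@@@,,,@@@@,@,@@@
step 10: ,@,@,@,@@@,,,@@@@,@,@@@,
step 11: @,@,@,@@@,,,@@@@,@,@@@,,
step 12: ,@,@,@@@,,,@@@@,@,@@@,,@
step 13: @,@,@@@,,,@@@@,@,@@@,,@,
step 14: ,@,@@@,,,@@@@,@,@@@,,@,@
step 15: @,@@@,,,@@@@,@,@@@,,@,@,
step 16: ,@@@,,,@@@@,@,@@@,,@,@,@
step 17: @@@,,,@@@@,@,@@@,,@,@,@,
step 18: @@,,,@@@@,@,@@@,,@,@,@,@
step 19: @,,,@@@@,@,@@@,,@,@,@,@@
step 20: ,,,@@@@,@,@@@,,@,@,@,@@@
step 21: ,,@@@@,@,@@@,,@,@,@,@@@,
step 22: ,@@@@,@,@@@,,@,@,@,@@@,,
step 23: @@@@,@,@@@,,@,@,@,@@@,,,
step 24: @@@,@,@@@,,@,@,@,@@@,,,@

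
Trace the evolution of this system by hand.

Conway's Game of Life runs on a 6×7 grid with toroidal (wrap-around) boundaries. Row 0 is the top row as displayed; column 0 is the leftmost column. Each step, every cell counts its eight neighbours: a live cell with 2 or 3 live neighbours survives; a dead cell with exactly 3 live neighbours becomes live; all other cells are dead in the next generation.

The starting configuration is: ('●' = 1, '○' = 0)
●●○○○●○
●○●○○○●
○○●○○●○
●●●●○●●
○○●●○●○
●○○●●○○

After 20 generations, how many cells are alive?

0) ●●○○○●○
●○●○○○●
○○●○○●○
●●●●○●●
○○●●○●○
●○○●●○○
1) ○○●●●●○
●○●○○●○
○○○○●●○
●○○○○●○
○○○○○●○
●○○●○●○
2) ○○●○○●○
○●●○○○○
○●○○●●○
○○○○○●○
○○○○○●○
○○●●○●○
3) ○○○○●○○
○●●●●●○
○●●○●●○
○○○○○●●
○○○○○●●
○○●●○●●
4) ○●○○○○●
○●○○○○○
●●○○○○○
●○○○○○○
●○○○○○○
○○○●○○●
5) ○○●○○○○
○●●○○○○
●●○○○○○
●○○○○○●
●○○○○○●
○○○○○○●
6) ○●●○○○○
●○●○○○○
○○●○○○●
○○○○○○○
○○○○○●○
●○○○○○●
7) ○○●○○○●
●○●●○○○
○●○○○○○
○○○○○○○
○○○○○○●
●●○○○○●
8) ○○●●○○●
●○●●○○○
○●●○○○○
○○○○○○○
○○○○○○●
○●○○○●●
9) ○○○●●●●
●○○○○○○
○●●●○○○
○○○○○○○
●○○○○●●
○○●○○●●
10) ●○○●●○○
●●○○○●●
○●●○○○○
●●●○○○●
●○○○○●○
○○○●○○○
11) ●●●●●●○
○○○●●●●
○○○○○●○
○○●○○○●
●○●○○○○
○○○●○○●
12) ●●○○○○○
●●○○○○○
○○○●○○○
○●○○○○●
●●●●○○●
○○○○○●●
13) ○●○○○○○
●●●○○○○
○●●○○○○
○●○●○○●
○●●○○○○
○○○○○●○
14) ●●●○○○○
●○○○○○○
○○○●○○○
○○○●○○○
●●●○○○○
○●●○○○○
15) ●○●○○○○
●○●○○○○
○○○○○○○
○●○●○○○
●○○●○○○
○○○●○○○
16) ○○●●○○○
○○○○○○○
○●●○○○○
○○●○○○○
○○○●●○○
○●●●○○○
17) ○●○●○○○
○●○●○○○
○●●○○○○
○●●○○○○
○●○○●○○
○●○○○○○
18) ●●○○○○○
●●○●○○○
●○○●○○○
●○○●○○○
●●○○○○○
●●○○○○○
19) ○○○○○○●
○○○○○○●
●○○●●○●
●○●○○○●
○○●○○○●
○○●○○○●
20) ●○○○○●●
○○○○○○●
○●○●○○○
○○●○○○○
○○●●○●●
●○○○○●●

14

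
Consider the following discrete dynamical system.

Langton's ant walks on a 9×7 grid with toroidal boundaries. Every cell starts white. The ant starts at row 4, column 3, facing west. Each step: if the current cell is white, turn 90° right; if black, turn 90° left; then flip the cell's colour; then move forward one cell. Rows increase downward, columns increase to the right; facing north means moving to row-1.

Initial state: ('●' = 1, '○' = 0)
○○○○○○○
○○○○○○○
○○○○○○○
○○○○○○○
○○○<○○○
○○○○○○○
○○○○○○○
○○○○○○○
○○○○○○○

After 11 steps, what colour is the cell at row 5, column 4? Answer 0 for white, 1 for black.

k=0  ○○○○○○○
○○○○○○○
○○○○○○○
○○○○○○○
○○○<○○○
○○○○○○○
○○○○○○○
○○○○○○○
○○○○○○○
k=1  ○○○○○○○
○○○○○○○
○○○○○○○
○○○^○○○
○○○●○○○
○○○○○○○
○○○○○○○
○○○○○○○
○○○○○○○
k=2  ○○○○○○○
○○○○○○○
○○○○○○○
○○○●>○○
○○○●○○○
○○○○○○○
○○○○○○○
○○○○○○○
○○○○○○○
k=3  ○○○○○○○
○○○○○○○
○○○○○○○
○○○●●○○
○○○●v○○
○○○○○○○
○○○○○○○
○○○○○○○
○○○○○○○
k=4  ○○○○○○○
○○○○○○○
○○○○○○○
○○○●●○○
○○○<●○○
○○○○○○○
○○○○○○○
○○○○○○○
○○○○○○○
k=5  ○○○○○○○
○○○○○○○
○○○○○○○
○○○●●○○
○○○○●○○
○○○v○○○
○○○○○○○
○○○○○○○
○○○○○○○
k=6  ○○○○○○○
○○○○○○○
○○○○○○○
○○○●●○○
○○○○●○○
○○<●○○○
○○○○○○○
○○○○○○○
○○○○○○○
k=7  ○○○○○○○
○○○○○○○
○○○○○○○
○○○●●○○
○○^○●○○
○○●●○○○
○○○○○○○
○○○○○○○
○○○○○○○
k=8  ○○○○○○○
○○○○○○○
○○○○○○○
○○○●●○○
○○●>●○○
○○●●○○○
○○○○○○○
○○○○○○○
○○○○○○○
k=9  ○○○○○○○
○○○○○○○
○○○○○○○
○○○●●○○
○○●●●○○
○○●v○○○
○○○○○○○
○○○○○○○
○○○○○○○
k=10  ○○○○○○○
○○○○○○○
○○○○○○○
○○○●●○○
○○●●●○○
○○●○>○○
○○○○○○○
○○○○○○○
○○○○○○○
k=11  ○○○○○○○
○○○○○○○
○○○○○○○
○○○●●○○
○○●●●○○
○○●○●○○
○○○○v○○
○○○○○○○
○○○○○○○

1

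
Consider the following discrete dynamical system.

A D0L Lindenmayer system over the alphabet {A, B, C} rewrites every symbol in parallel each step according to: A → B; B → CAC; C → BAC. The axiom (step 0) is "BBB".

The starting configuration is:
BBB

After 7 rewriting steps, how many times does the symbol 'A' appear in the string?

507

t=0: BBB
t=1: CACCACCAC
t=2: BACBBACBACBBACBACBBAC
t=3: CACBBACCACCACBBACCACBBACCACCACBBACCACBBACCACCACBBAC
t=4: BACBBACCACCACBBACBACBBACBACBBACCACCACBBACBACBBACCACCACBBAC…BACBBACCACCACBBACBACBBACCACCACBBACBACBBACBACBBACCACCACBBAC  (len 123)
t=5: CACBBACCACCACBBACBACBBACBACBBACCACCACBBACCACBBACCACCACBBAC…CACBBACCACCACBBACCACBBACCACCACBBACBACBBACBACBBACCACCACBBAC  (len 297)
t=6: BACBBACCACCACBBACBACBBACBACBBACCACCACBBACCACBBACCACCACBBAC…CACBBACCACCACBBACCACBBACCACCACBBACBACBBACBACBBACCACCACBBAC  (len 717)
t=7: CACBBACCACCACBBACBACBBACBACBBACCACCACBBACCACBBACCACCACBBAC…CACBBACCACCACBBACCACBBACCACCACBBACBACBBACBACBBACCACCACBBAC  (len 1731)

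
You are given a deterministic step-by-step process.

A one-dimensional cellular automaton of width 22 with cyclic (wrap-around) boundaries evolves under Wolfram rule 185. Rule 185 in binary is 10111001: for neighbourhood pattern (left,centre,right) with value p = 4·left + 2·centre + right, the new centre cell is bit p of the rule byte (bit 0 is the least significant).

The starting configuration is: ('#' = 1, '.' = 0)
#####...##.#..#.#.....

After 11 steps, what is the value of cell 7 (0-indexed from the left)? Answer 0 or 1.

0

gen 0: #####...##.#..#.#.....
gen 1: ####.##.#.#.#..#.####.
gen 2: ###.##.#.#.#.#..####.#
gen 3: ##.##.#.#.#.#.#.###.##
gen 4: #.##.#.#.#.#.#.###.###
gen 5: .##.#.#.#.#.#.###.####
gen 6: ##.#.#.#.#.#.###.####.
gen 7: #.#.#.#.#.#.###.####.#
gen 8: .#.#.#.#.#.###.####.##
gen 9: #.#.#.#.#.###.####.##.
gen 10: .#.#.#.#.###.####.##.#
gen 11: #.#.#.#.###.####.##.#.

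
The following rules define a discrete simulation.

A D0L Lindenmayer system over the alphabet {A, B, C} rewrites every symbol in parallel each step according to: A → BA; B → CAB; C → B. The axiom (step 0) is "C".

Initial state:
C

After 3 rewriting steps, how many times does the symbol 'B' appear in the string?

3

gen 0: C
gen 1: B
gen 2: CAB
gen 3: BBACAB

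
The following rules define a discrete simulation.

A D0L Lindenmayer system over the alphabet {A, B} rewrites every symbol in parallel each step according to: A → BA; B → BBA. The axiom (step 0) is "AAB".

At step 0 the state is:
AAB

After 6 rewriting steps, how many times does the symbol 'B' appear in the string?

521

[0] AAB
[1] BABABBA
[2] BBABABBABABBABBABA
[3] BBABBABABBABABBABBABABBABABBABBABABBABBABABBABA
[4] BBABBABABBABBABABBABABBABBABABBABABBABBABABBABBABABBABABBA…ABABBABBABABBABBABABBABABBABBABABBABBABABBABABBABBABABBABA  (len 123)
[5] BBABBABABBABBABABBABABBABBABABBABBABABBABABBABBABABBABABBA…ABBABABBABABBABBABABBABABBABBABABBABBABABBABABBABBABABBABA  (len 322)
[6] BBABBABABBABBABABBABABBABBABABBABBABABBABABBABBABABBABABBA…ABBABABBABABBABBABABBABABBABBABABBABBABABBABABBABBABABBABA  (len 843)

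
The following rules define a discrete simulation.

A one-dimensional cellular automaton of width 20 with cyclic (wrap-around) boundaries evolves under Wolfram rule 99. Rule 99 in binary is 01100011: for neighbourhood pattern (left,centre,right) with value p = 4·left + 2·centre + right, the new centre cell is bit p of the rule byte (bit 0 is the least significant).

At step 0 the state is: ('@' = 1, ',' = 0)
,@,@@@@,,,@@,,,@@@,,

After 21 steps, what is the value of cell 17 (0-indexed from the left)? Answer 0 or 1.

[0] ,@,@@@@,,,@@,,,@@@,,
[1] @,@,,,@,@@,@,@@,,@,@
[2] @@,,@@,@,@@,@,@,@,@,
[3] ,@,@,@@,@,@@,@,@,@,@
[4] @,@,@,@@,@,@@,@,@,@,
[5] ,@,@,@,@@,@,@@,@,@,@
[6] @,@,@,@,@@,@,@@,@,@,
[7] ,@,@,@,@,@@,@,@@,@,@
[8] @,@,@,@,@,@@,@,@@,@,
[9] ,@,@,@,@,@,@@,@,@@,@
[10] @,@,@,@,@,@,@@,@,@@,
[11] ,@,@,@,@,@,@,@@,@,@@
[12] @,@,@,@,@,@,@,@@,@,@
[13] @@,@,@,@,@,@,@,@@,@,
[14] ,@@,@,@,@,@,@,@,@@,@
[15] @,@@,@,@,@,@,@,@,@@,
[16] ,@,@@,@,@,@,@,@,@,@@
[17] @,@,@@,@,@,@,@,@,@,@
[18] @@,@,@@,@,@,@,@,@,@,
[19] ,@@,@,@@,@,@,@,@,@,@
[20] @,@@,@,@@,@,@,@,@,@,
[21] ,@,@@,@,@@,@,@,@,@,@

1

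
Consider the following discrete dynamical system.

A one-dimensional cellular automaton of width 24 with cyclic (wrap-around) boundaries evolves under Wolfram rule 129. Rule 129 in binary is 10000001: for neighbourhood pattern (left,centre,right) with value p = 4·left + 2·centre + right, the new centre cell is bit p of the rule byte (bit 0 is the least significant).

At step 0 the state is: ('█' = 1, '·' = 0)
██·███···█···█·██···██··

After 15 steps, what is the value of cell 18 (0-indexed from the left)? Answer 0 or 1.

0

0) ██·███···█···█·██···██··
1) ····█··█···█······█·····
2) ███······█···████···████
3) ██··████···█··██··█··███
4) █····██··█············██
5) ··██·······██████████··█
6) ·····█████··████████····
7) ████··███····██████··███
8) ███····█··██··████····██
9) ██··██·········██··██··█
10) █······███████··········
11) ··████··█████··████████·
12) █··██····███····██████··
13) ······██··█··██··████···
14) █████·············██··██
15) ████··███████████······█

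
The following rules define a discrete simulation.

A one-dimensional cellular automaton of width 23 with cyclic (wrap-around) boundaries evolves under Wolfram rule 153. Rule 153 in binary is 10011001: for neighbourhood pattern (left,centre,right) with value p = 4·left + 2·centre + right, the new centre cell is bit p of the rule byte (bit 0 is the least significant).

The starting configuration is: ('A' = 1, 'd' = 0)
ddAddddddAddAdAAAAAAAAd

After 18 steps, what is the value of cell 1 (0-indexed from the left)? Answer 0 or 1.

1

t=0: ddAddddddAddAdAAAAAAAAd
t=1: AddAAAAAddAdddAAAAAAAdA
t=2: dAdAAAAdAddAAdAAAAAAddA
t=3: dddAAAdddAdAddAAAAAdAdd
t=4: AAdAAdAAddddAdAAAAdddAA
t=5: AddAddAdAAAdddAAAdAAdAA
t=6: dAddAdddAAdAAdAAddAddAA
t=7: ddAddAAdAddAddAdAddAdAd
t=8: AddAdAdddAddAddddAddddA
t=9: dAddddAAddAddAAAddAAAdA
t=10: ddAAAdAdAddAdAAdAdAAddd
t=11: AdAAdddddAdddAddddAdAAA
t=12: ddAdAAAAddAAddAAAdddAAA
t=13: AdddAAAdAdAdAdAAdAAdAAd
t=14: dAAdAAddddddddAddAddAdd
t=15: dAddAdAAAAAAAddAddAddAA
t=16: ddAdddAAAAAAdAddAddAdAd
t=17: AddAAdAAAAAdddAddAddddA
t=18: dAdAddAAAAdAAddAddAAAdA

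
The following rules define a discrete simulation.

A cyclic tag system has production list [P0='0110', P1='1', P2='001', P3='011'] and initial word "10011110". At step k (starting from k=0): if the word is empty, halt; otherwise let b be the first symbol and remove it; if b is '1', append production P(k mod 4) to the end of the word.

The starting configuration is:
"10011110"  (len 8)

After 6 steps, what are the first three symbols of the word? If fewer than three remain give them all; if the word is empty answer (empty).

100

step 0: "10011110"  (len 8)
step 1: "00111100110"  (len 11)
step 2: "0111100110"  (len 10)
step 3: "111100110"  (len 9)
step 4: "11100110011"  (len 11)
step 5: "11001100110110"  (len 14)
step 6: "10011001101101"  (len 14)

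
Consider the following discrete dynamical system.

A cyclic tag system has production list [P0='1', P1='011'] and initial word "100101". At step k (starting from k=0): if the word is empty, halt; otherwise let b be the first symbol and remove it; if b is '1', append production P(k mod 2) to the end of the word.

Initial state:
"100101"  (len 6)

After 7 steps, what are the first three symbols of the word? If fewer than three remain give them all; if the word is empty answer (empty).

gen 0: "100101"  (len 6)
gen 1: "001011"  (len 6)
gen 2: "01011"  (len 5)
gen 3: "1011"  (len 4)
gen 4: "011011"  (len 6)
gen 5: "11011"  (len 5)
gen 6: "1011011"  (len 7)
gen 7: "0110111"  (len 7)

011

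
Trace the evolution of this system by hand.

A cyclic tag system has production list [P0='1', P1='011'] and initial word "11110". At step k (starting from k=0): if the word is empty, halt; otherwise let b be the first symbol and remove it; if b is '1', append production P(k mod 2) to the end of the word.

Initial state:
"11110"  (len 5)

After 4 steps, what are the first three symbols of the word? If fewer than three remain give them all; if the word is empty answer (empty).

010

0) "11110"  (len 5)
1) "11101"  (len 5)
2) "1101011"  (len 7)
3) "1010111"  (len 7)
4) "010111011"  (len 9)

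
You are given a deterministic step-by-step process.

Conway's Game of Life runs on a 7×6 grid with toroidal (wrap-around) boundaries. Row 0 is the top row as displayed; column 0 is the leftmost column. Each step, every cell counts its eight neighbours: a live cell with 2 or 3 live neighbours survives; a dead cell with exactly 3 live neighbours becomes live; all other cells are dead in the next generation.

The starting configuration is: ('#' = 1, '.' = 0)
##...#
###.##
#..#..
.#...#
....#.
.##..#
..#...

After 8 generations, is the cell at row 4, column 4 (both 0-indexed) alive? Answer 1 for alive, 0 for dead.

t=0: ##...#
###.##
#..#..
.#...#
....#.
.##..#
..#...
t=1: ...##.
..###.
...#..
#...##
.##.##
.###..
..#..#
t=2: .....#
..#...
..#...
###...
......
.....#
.#....
t=3: ......
......
..##..
.##...
##....
......
#.....
t=4: ......
......
.###..
#..#..
###...
##....
......
t=5: ......
..#...
.###..
#..#..
..#..#
#.#...
......
t=6: ......
.###..
.#.#..
#..##.
#.##.#
.#....
......
t=7: ..#...
.#.#..
##....
#.....
#.##.#
###...
......
t=8: ..#...
##....
###...
..#...
..##.#
#.##.#
..#...

0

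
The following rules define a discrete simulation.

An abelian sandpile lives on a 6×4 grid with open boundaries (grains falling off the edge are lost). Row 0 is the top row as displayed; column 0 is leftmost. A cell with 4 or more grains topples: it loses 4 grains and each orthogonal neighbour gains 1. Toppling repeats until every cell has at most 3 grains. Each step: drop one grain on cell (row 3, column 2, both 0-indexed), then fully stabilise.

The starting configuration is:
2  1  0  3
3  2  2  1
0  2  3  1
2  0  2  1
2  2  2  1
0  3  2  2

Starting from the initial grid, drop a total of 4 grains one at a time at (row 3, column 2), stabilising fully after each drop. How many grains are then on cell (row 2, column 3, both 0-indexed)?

2

t=0: 2  1  0  3
3  2  2  1
0  2  3  1
2  0  2  1
2  2  2  1
0  3  2  2
t=1: 2  1  0  3
3  2  2  1
0  2  3  1
2  0  3  1
2  2  2  1
0  3  2  2
t=2: 2  1  0  3
3  2  3  1
0  3  0  2
2  1  1  2
2  2  3  1
0  3  2  2
t=3: 2  1  0  3
3  2  3  1
0  3  0  2
2  1  2  2
2  2  3  1
0  3  2  2
t=4: 2  1  0  3
3  2  3  1
0  3  0  2
2  1  3  2
2  2  3  1
0  3  2  2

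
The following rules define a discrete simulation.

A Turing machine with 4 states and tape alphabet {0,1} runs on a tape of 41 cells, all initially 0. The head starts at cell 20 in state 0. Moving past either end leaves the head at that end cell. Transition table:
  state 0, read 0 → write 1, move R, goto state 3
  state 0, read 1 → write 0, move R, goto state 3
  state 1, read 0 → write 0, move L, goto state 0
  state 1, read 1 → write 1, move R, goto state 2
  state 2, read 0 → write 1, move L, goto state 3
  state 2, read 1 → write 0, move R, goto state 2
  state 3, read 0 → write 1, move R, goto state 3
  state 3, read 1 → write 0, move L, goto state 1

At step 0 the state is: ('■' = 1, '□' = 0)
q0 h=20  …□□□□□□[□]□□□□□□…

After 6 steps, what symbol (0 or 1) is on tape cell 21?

[0] q0 h=20  …□□□□□□[□]□□□□□□…
[1] q3 h=21  …□□□□□■[□]□□□□□□…
[2] q3 h=22  …□□□□■■[□]□□□□□□…
[3] q3 h=23  …□□□■■■[□]□□□□□□…
[4] q3 h=24  …□□■■■■[□]□□□□□□…
[5] q3 h=25  …□■■■■■[□]□□□□□□…
[6] q3 h=26  …■■■■■■[□]□□□□□□…

1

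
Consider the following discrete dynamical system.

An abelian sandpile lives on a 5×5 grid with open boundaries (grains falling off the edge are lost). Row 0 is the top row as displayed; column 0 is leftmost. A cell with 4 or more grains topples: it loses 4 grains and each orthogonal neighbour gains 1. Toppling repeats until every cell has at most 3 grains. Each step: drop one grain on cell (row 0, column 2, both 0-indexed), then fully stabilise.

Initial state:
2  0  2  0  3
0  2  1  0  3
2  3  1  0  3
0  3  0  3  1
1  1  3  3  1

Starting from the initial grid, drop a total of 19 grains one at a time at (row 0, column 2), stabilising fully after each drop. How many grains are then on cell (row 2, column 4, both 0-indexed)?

0

step 0: 2  0  2  0  3
0  2  1  0  3
2  3  1  0  3
0  3  0  3  1
1  1  3  3  1
step 1: 2  0  3  0  3
0  2  1  0  3
2  3  1  0  3
0  3  0  3  1
1  1  3  3  1
step 2: 2  1  0  1  3
0  2  2  0  3
2  3  1  0  3
0  3  0  3  1
1  1  3  3  1
step 3: 2  1  1  1  3
0  2  2  0  3
2  3  1  0  3
0  3  0  3  1
1  1  3  3  1
step 4: 2  1  2  1  3
0  2  2  0  3
2  3  1  0  3
0  3  0  3  1
1  1  3  3  1
step 5: 2  1  3  1  3
0  2  2  0  3
2  3  1  0  3
0  3  0  3  1
1  1  3  3  1
step 6: 2  2  0  2  3
0  2  3  0  3
2  3  1  0  3
0  3  0  3  1
1  1  3  3  1
step 7: 2  2  1  2  3
0  2  3  0  3
2  3  1  0  3
0  3  0  3  1
1  1  3  3  1
step 8: 2  2  2  2  3
0  2  3  0  3
2  3  1  0  3
0  3  0  3  1
1  1  3  3  1
step 9: 2  2  3  2  3
0  2  3  0  3
2  3  1  0  3
0  3  0  3  1
1  1  3  3  1
step 10: 2  3  1  3  3
0  3  0  1  3
2  3  2  0  3
0  3  0  3  1
1  1  3  3  1
step 11: 2  3  2  3  3
0  3  0  1  3
2  3  2  0  3
0  3  0  3  1
1  1  3  3  1
step 12: 2  3  3  3  3
0  3  0  1  3
2  3  2  0  3
0  3  0  3  1
1  1  3  3  1
step 13: 3  1  2  1  1
1  1  2  3  1
3  1  3  1  0
1  0  1  3  2
1  2  3  3  1
step 14: 3  1  3  1  1
1  1  2  3  1
3  1  3  1  0
1  0  1  3  2
1  2  3  3  1
step 15: 3  2  0  2  1
1  1  3  3  1
3  1  3  1  0
1  0  1  3  2
1  2  3  3  1
step 16: 3  2  1  2  1
1  1  3  3  1
3  1  3  1  0
1  0  1  3  2
1  2  3  3  1
step 17: 3  2  2  2  1
1  1  3  3  1
3  1  3  1  0
1  0  1  3  2
1  2  3  3  1
step 18: 3  2  3  2  1
1  1  3  3  1
3  1  3  1  0
1  0  1  3  2
1  2  3  3  1
step 19: 3  3  2  0  2
1  2  2  1  2
3  2  0  3  0
1  0  2  3  2
1  2  3  3  1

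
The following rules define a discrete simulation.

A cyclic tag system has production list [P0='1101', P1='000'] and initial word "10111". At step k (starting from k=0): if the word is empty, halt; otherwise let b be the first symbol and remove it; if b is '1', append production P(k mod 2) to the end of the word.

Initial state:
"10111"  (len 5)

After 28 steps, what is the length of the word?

38

t=0: "10111"  (len 5)
t=1: "01111101"  (len 8)
t=2: "1111101"  (len 7)
t=3: "1111011101"  (len 10)
t=4: "111011101000"  (len 12)
t=5: "110111010001101"  (len 15)
t=6: "10111010001101000"  (len 17)
t=7: "01110100011010001101"  (len 20)
t=8: "1110100011010001101"  (len 19)
t=9: "1101000110100011011101"  (len 22)
t=10: "101000110100011011101000"  (len 24)
t=11: "010001101000110111010001101"  (len 27)
t=12: "10001101000110111010001101"  (len 26)
t=13: "00011010001101110100011011101"  (len 29)
t=14: "0011010001101110100011011101"  (len 28)
t=15: "011010001101110100011011101"  (len 27)
t=16: "11010001101110100011011101"  (len 26)
t=17: "10100011011101000110111011101"  (len 29)
t=18: "0100011011101000110111011101000"  (len 31)
t=19: "100011011101000110111011101000"  (len 30)
t=20: "00011011101000110111011101000000"  (len 32)
t=21: "0011011101000110111011101000000"  (len 31)
t=22: "011011101000110111011101000000"  (len 30)
t=23: "11011101000110111011101000000"  (len 29)
t=24: "1011101000110111011101000000000"  (len 31)
t=25: "0111010001101110111010000000001101"  (len 34)
t=26: "111010001101110111010000000001101"  (len 33)
t=27: "110100011011101110100000000011011101"  (len 36)
t=28: "10100011011101110100000000011011101000"  (len 38)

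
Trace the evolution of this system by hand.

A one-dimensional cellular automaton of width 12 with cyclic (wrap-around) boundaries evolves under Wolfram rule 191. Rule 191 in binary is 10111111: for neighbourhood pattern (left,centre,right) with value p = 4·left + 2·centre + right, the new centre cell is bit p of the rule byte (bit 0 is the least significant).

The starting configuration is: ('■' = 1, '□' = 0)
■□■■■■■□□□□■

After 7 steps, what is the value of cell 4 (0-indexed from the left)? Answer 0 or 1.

1

[0] ■□■■■■■□□□□■
[1] □■■■■■□■■■■■
[2] ■■■■■□■■■■■□
[3] ■■■■□■■■■■□■
[4] ■■■□■■■■■□■■
[5] ■■□■■■■■□■■■
[6] ■□■■■■■□■■■■
[7] □■■■■■□■■■■■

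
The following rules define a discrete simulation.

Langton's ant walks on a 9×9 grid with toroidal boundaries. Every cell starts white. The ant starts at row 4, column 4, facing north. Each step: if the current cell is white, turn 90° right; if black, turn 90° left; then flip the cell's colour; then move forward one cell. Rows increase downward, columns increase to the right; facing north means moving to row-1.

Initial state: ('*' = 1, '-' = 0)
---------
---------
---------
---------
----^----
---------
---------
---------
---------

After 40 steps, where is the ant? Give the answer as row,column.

6,4

k=0  ---------
---------
---------
---------
----^----
---------
---------
---------
---------
k=1  ---------
---------
---------
---------
----*>---
---------
---------
---------
---------
k=2  ---------
---------
---------
---------
----**---
-----v---
---------
---------
---------
k=3  ---------
---------
---------
---------
----**---
----<*---
---------
---------
---------
k=4  ---------
---------
---------
---------
----^*---
----**---
---------
---------
---------
k=5  ---------
---------
---------
---------
---<-*---
----**---
---------
---------
---------
k=6  ---------
---------
---------
---^-----
---*-*---
----**---
---------
---------
---------
k=7  ---------
---------
---------
---*>----
---*-*---
----**---
---------
---------
---------
k=8  ---------
---------
---------
---**----
---*v*---
----**---
---------
---------
---------
k=9  ---------
---------
---------
---**----
---<**---
----**---
---------
---------
---------
k=10  ---------
---------
---------
---**----
----**---
---v**---
---------
---------
---------
k=11  ---------
---------
---------
---**----
----**---
--<***---
---------
---------
---------
k=12  ---------
---------
---------
---**----
--^-**---
--****---
---------
---------
---------
k=13  ---------
---------
---------
---**----
--*>**---
--****---
---------
---------
---------
k=14  ---------
---------
---------
---**----
--****---
--*v**---
---------
---------
---------
k=15  ---------
---------
---------
---**----
--****---
--*->*---
---------
---------
---------
k=16  ---------
---------
---------
---**----
--**^*---
--*--*---
---------
---------
---------
k=17  ---------
---------
---------
---**----
--*<-*---
--*--*---
---------
---------
---------
k=18  ---------
---------
---------
---**----
--*--*---
--*v-*---
---------
---------
---------
k=19  ---------
---------
---------
---**----
--*--*---
--<*-*---
---------
---------
---------
k=20  ---------
---------
---------
---**----
--*--*---
---*-*---
--v------
---------
---------
k=21  ---------
---------
---------
---**----
--*--*---
---*-*---
-<*------
---------
---------
k=22  ---------
---------
---------
---**----
--*--*---
-^-*-*---
-**------
---------
---------
k=23  ---------
---------
---------
---**----
--*--*---
-*>*-*---
-**------
---------
---------
k=24  ---------
---------
---------
---**----
--*--*---
-***-*---
-*v------
---------
---------
k=25  ---------
---------
---------
---**----
--*--*---
-***-*---
-*->-----
---------
---------
k=26  ---------
---------
---------
---**----
--*--*---
-***-*---
-*-*-----
---v-----
---------
k=27  ---------
---------
---------
---**----
--*--*---
-***-*---
-*-*-----
--<*-----
---------
k=28  ---------
---------
---------
---**----
--*--*---
-***-*---
-*^*-----
--**-----
---------
k=29  ---------
---------
---------
---**----
--*--*---
-***-*---
-**>-----
--**-----
---------
k=30  ---------
---------
---------
---**----
--*--*---
-**^-*---
-**------
--**-----
---------
k=31  ---------
---------
---------
---**----
--*--*---
-*<--*---
-**------
--**-----
---------
k=32  ---------
---------
---------
---**----
--*--*---
-*---*---
-*v------
--**-----
---------
k=33  ---------
---------
---------
---**----
--*--*---
-*---*---
-*->-----
--**-----
---------
k=34  ---------
---------
---------
---**----
--*--*---
-*---*---
-*-*-----
--*v-----
---------
k=35  ---------
---------
---------
---**----
--*--*---
-*---*---
-*-*-----
--*->----
---------
k=36  ---------
---------
---------
---**----
--*--*---
-*---*---
-*-*-----
--*-*----
----v----
k=37  ---------
---------
---------
---**----
--*--*---
-*---*---
-*-*-----
--*-*----
---<*----
k=38  ---------
---------
---------
---**----
--*--*---
-*---*---
-*-*-----
--*^*----
---**----
k=39  ---------
---------
---------
---**----
--*--*---
-*---*---
-*-*-----
--**>----
---**----
k=40  ---------
---------
---------
---**----
--*--*---
-*---*---
-*-*^----
--**-----
---**----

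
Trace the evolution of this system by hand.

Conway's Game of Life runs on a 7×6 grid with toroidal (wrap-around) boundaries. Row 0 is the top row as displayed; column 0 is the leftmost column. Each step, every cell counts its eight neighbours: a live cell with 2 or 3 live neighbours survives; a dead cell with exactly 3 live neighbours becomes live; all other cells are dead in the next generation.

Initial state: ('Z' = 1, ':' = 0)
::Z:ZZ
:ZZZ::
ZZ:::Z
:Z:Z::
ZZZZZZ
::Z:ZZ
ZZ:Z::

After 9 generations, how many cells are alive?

2

gen 0: ::Z:ZZ
:ZZZ::
ZZ:::Z
:Z:Z::
ZZZZZZ
::Z:ZZ
ZZ:Z::
gen 1: ::::ZZ
:::Z::
:::ZZ:
:::Z::
::::::
::::::
ZZ::::
gen 2: Z:::ZZ
:::Z:Z
::ZZZ:
:::ZZ:
::::::
::::::
Z::::Z
gen 3: ::::::
Z:Z:::
::Z::Z
::Z:Z:
::::::
::::::
Z:::Z:
gen 4: :Z:::Z
:Z::::
::Z::Z
:::Z::
::::::
::::::
::::::
gen 5: Z:::::
:ZZ:::
::Z:::
::::::
::::::
::::::
::::::
gen 6: :Z::::
:ZZ:::
:ZZ:::
::::::
::::::
::::::
::::::
gen 7: :ZZ:::
Z:::::
:ZZ:::
::::::
::::::
::::::
::::::
gen 8: :Z::::
Z:::::
:Z::::
::::::
::::::
::::::
::::::
gen 9: ::::::
ZZ::::
::::::
::::::
::::::
::::::
::::::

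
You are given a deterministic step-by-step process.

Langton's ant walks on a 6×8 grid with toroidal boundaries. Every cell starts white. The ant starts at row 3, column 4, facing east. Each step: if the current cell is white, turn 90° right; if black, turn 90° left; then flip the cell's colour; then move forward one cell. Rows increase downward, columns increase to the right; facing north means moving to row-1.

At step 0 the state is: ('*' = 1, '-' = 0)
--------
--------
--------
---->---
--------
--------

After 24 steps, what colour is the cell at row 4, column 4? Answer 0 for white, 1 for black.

0) --------
--------
--------
---->---
--------
--------
1) --------
--------
--------
----*---
----v---
--------
2) --------
--------
--------
----*---
---<*---
--------
3) --------
--------
--------
---^*---
---**---
--------
4) --------
--------
--------
---*>---
---**---
--------
5) --------
--------
----^---
---*----
---**---
--------
6) --------
--------
----*>--
---*----
---**---
--------
7) --------
--------
----**--
---*-v--
---**---
--------
8) --------
--------
----**--
---*<*--
---**---
--------
9) --------
--------
----^*--
---***--
---**---
--------
10) --------
--------
---<-*--
---***--
---**---
--------
11) --------
---^----
---*-*--
---***--
---**---
--------
12) --------
---*>---
---*-*--
---***--
---**---
--------
13) --------
---**---
---*v*--
---***--
---**---
--------
14) --------
---**---
---<**--
---***--
---**---
--------
15) --------
---**---
----**--
---v**--
---**---
--------
16) --------
---**---
----**--
---->*--
---**---
--------
17) --------
---**---
----^*--
-----*--
---**---
--------
18) --------
---**---
---<-*--
-----*--
---**---
--------
19) --------
---^*---
---*-*--
-----*--
---**---
--------
20) --------
--<-*---
---*-*--
-----*--
---**---
--------
21) --^-----
--*-*---
---*-*--
-----*--
---**---
--------
22) --*>----
--*-*---
---*-*--
-----*--
---**---
--------
23) --**----
--*v*---
---*-*--
-----*--
---**---
--------
24) --**----
--<**---
---*-*--
-----*--
---**---
--------

1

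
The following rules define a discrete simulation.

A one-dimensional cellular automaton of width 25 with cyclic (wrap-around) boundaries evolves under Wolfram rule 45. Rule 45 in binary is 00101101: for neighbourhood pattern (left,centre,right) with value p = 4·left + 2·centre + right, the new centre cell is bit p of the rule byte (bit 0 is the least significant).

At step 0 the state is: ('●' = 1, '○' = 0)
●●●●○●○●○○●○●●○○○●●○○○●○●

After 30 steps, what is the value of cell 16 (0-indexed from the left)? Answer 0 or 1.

0

gen 0: ●●●●○●○●○○●○●●○○○●●○○○●○●
gen 1: ○○○○●●●●○○●●●○○●○●○○●○●●●
gen 2: ○●●○●○○○○○●○○○○●●●○○●●●○○
gen 3: ○●○●●○●●●○●○●●○●○○○○●○○○●
gen 4: ●●●●○●●○○●●●●○●●○●●○●○●○●
gen 5: ○○○○●●○○○●○○○●●○●●○●●●●●●
gen 6: ○●●○●○○●○●○●○●○●●○●●○○○○○
gen 7: ○●○●●○○●●●●●●●●●○●●○○●●●●
gen 8: ●●●●○○○●○○○○○○○○●●○○○●○○○
gen 9: ●○○○○●○●○●●●●●●○●○○●○●○●○
gen 10: ●○●●○●●●●●○○○○○●●○○●●●●●●
gen 11: ○●●○●●○○○○○●●●○●○○○●○○○○○
gen 12: ○●○●●○○●●●○●○○●●○●○●○●●●●
gen 13: ●●●●○○○●○○●●○○●○●●●●●●○○○
gen 14: ●○○○○●○●○○●○○○●●●○○○○○○●○
gen 15: ●○●●○●●●○○●○●○●○○○●●●●○●●
gen 16: ○●●○●●○○○○●●●●●○●○●○○○●●○
gen 17: ○●○●●○○●●○●○○○○●●●●○●○●○○
gen 18: ○●●●○○○●○●●○●●○●○○○●●●●○●
gen 19: ●●○○○●○●●●○●●○●●○●○●○○○●●
gen 20: ○○○●○●●●○○●●○●●○●●●●○●○●○
gen 21: ●●○●●●○○○○●○●●○●●○○○●●●●○
gen 22: ●○●●○○○●●○●●●○●●○○●○●○○○●
gen 23: ○●●○○●○●○●●○○●●○○○●●●○●○●
gen 24: ●●○○○●●●●●○○○●○○●○●○○●●●●
gen 25: ○○○●○●○○○○○●○●○○●●●○○●○○○
gen 26: ●●○●●●○●●●○●●●○○●○○○○●○●●
gen 27: ○○●●○○●●○○●●○○○○●○●●○●●●○
gen 28: ●○●○○○●○○○●○○●●○●●●○●●○○○
gen 29: ●●●○●○●○●○●○○●○●●○○●●○○●○
gen 30: ●○○●●●●●●●●○○●●●○○○●○○○●●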